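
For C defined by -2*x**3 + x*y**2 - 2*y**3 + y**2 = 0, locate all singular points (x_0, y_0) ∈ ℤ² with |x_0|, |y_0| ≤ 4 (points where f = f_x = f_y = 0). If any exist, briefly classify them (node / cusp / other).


Singular points: {(0, 0)}; classification: cusp.

Compute partial derivatives:
  f_x = -6*x**2 + y**2.
  f_y = 2*x*y - 6*y**2 + 2*y.
Scan x_0 ∈ {−4, ..., 4}. For each x_0, f_y(x_0, y) is a polynomial in y; find its integer roots y ∈ {−4, ..., 4}, then test f_x and f at those candidates.
  x = -4: f_y(-4, y) = -6*y**2 - 6*y; vanishes at y ∈ {-1, 0}. (-4, -1): f_x = -95 ≠ 0; (-4, 0): f_x = -96 ≠ 0.
  x = -3: f_y(-3, y) = -6*y**2 - 4*y; vanishes at y ∈ {0}. (-3, 0): f_x = -54 ≠ 0.
  x = -2: f_y(-2, y) = -6*y**2 - 2*y; vanishes at y ∈ {0}. (-2, 0): f_x = -24 ≠ 0.
  x = -1: f_y(-1, y) = -6*y**2; vanishes at y ∈ {0}. (-1, 0): f_x = -6 ≠ 0.
  x = 0: f_y(0, y) = -6*y**2 + 2*y; vanishes at y ∈ {0}. (0, 0): f_x = 0, f = 0 — SINGULAR.
  x = 1: f_y(1, y) = -6*y**2 + 4*y; vanishes at y ∈ {0}. (1, 0): f_x = -6 ≠ 0.
  x = 2: f_y(2, y) = -6*y**2 + 6*y; vanishes at y ∈ {0, 1}. (2, 0): f_x = -24 ≠ 0; (2, 1): f_x = -23 ≠ 0.
  x = 3: f_y(3, y) = -6*y**2 + 8*y; vanishes at y ∈ {0}. (3, 0): f_x = -54 ≠ 0.
  x = 4: f_y(4, y) = -6*y**2 + 10*y; vanishes at y ∈ {0}. (4, 0): f_x = -96 ≠ 0.
Only singular point on the grid: (0, 0).
Classify: substitute x = 0 + u, y = 0 + v and expand: f = -2*u**3 + u*v**2 - 2*v**3 + v**2.
No constant or linear terms (consistent with a singular point). Quadratic part: v**2. Cubic part: -2*u**3 + u*v**2 - 2*v**3.
The quadratic part v**2 is a perfect square, so there is a single (double) tangent line v = 0, i.e. y = 0. Restricting the cubic part to that line (v = 0) leaves -2*u**3 ≠ 0, so f is not divisible by v and the branch is v² ≈ 2*u**3 to lowest order — this is a cusp.
Classification: cusp.


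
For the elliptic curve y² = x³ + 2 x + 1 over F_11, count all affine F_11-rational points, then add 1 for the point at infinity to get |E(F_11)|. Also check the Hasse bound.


Affine points = {(0, 1), (0, 10), (1, 2), (1, 9), (3, 1), (3, 10), (5, 2), (5, 9), (6, 3), (6, 8), (8, 1), (8, 10), (9, 0), (10, 3), (10, 8)}; affine count = 15; |E(F_11)| = 16.

Discriminant check: Δ ∝ 4a³ + 27b² = 4·2³ + 27·1² = 4·8 + 27·1 ≡ 4 (mod 11). Nonzero ⇒ E is nonsingular.
For each x ∈ F_11, compute rhs = x³ + 2·x + 1 mod 11, then count y ∈ F_11 with y² ≡ rhs.
  x = 0: rhs = 1, matching y values: 1, 10 (2 points).
  x = 1: rhs = 4, matching y values: 2, 9 (2 points).
  x = 2: rhs = 2, matching y values: none (0 points).
  x = 3: rhs = 1, matching y values: 1, 10 (2 points).
  x = 4: rhs = 7, matching y values: none (0 points).
  x = 5: rhs = 4, matching y values: 2, 9 (2 points).
  x = 6: rhs = 9, matching y values: 3, 8 (2 points).
  x = 7: rhs = 6, matching y values: none (0 points).
  x = 8: rhs = 1, matching y values: 1, 10 (2 points).
  x = 9: rhs = 0, matching y values: 0 (1 points).
  x = 10: rhs = 9, matching y values: 3, 8 (2 points).
Total affine count: 15.
Full point count |E(F_11)| = 15 + 1 = 16.
Hasse bound: |16 − (11+1)| = |4| = 4 ≤ 2√11 ≈ 6.6332 ✓.


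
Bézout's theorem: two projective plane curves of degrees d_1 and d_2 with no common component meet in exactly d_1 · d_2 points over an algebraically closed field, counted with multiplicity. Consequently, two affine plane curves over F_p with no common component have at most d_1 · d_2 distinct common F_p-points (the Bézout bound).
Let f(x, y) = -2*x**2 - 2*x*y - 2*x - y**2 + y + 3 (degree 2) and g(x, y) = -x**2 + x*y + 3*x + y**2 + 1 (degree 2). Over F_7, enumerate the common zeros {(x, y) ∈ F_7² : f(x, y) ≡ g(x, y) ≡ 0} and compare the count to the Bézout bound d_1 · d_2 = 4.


Common zeros: ∅; count = 0; Bézout bound = 4.

deg(f) = 2, deg(g) = 2, so Bézout bound = 4.
Scan x ∈ F_7. For each x, list the y ∈ F_7 with f(x, y) ≡ 0 and those with g(x, y) ≡ 0 (mod 7); the common zeros in that column are the intersection.
  x = 0: f ≡ 0 at y ∈ ∅; g ≡ 0 at y ∈ ∅; common: ∅.
  x = 1: f ≡ 0 at y ∈ {2, 4}; g ≡ 0 at y ∈ ∅; common: ∅.
  x = 2: f ≡ 0 at y ∈ {5, 6}; g ≡ 0 at y ∈ ∅; common: ∅.
  x = 3: f ≡ 0 at y ∈ {0, 2}; g ≡ 0 at y ∈ ∅; common: ∅.
  x = 4: f ≡ 0 at y ∈ ∅; g ≡ 0 at y ∈ {5}; common: ∅.
  x = 5: f ≡ 0 at y ∈ {6}; g ≡ 0 at y ∈ ∅; common: ∅.
  x = 6: f ≡ 0 at y ∈ {5}; g ≡ 0 at y ∈ ∅; common: ∅.
Collecting: common zeros = ∅, so the count is 0.
Comparison with the Bézout bound: 0 ≤ 4 = deg(f)·deg(g), as expected for curves with no common component (the affine F_7-count falls short of the bound because intersections may lie at infinity, over extension fields, or carry multiplicity).


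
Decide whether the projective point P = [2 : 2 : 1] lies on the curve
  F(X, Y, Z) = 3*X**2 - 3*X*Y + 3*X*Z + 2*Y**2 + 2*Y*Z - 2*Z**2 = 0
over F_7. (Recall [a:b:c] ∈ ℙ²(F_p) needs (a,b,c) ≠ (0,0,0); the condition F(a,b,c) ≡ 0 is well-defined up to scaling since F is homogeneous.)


F(2,2,1) ≡ 2 (mod 7); P is NOT on the curve.

Evaluate F(2, 2, 1) term-by-term (mod 7).
  3*X**2 ↦ 3·4·1·1 = 12
  -3*X*Y ↦ -3·2·2·1 = -12
  3*X*Z ↦ 3·2·1·1 = 6
  2*Y**2 ↦ 2·1·4·1 = 8
  2*Y*Z ↦ 2·1·2·1 = 4
  -2*Z**2 ↦ -2·1·1·1 = -2
Sum: F(2, 2, 1) = (12) + (-12) + (6) + (8) + (4) + (-2) = 16.
Reducing mod 7: 16 ≡ 2 (mod 7).
Since F(a, b, c) ≡ 2 ≠ 0 (mod 7), P does NOT lie on the curve.


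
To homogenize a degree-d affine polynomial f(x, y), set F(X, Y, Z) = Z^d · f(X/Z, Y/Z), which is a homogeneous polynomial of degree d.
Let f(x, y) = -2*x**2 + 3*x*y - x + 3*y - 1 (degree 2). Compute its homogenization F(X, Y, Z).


F(X, Y, Z) = -2*X**2 + 3*X*Y - X*Z + 3*Y*Z - Z**2

deg(f) = 2.
Substitute x = X/Z, y = Y/Z into f, then multiply by Z^2.
  monomial -2·x^2·y^0 ↦ -2·X^2·Y^0·Z^0.
  monomial 3·x^1·y^1 ↦ 3·X^1·Y^1·Z^0.
  monomial -1·x^1·y^0 ↦ -1·X^1·Y^0·Z^1.
  monomial 3·x^0·y^1 ↦ 3·X^0·Y^1·Z^1.
  monomial -1·x^0·y^0 ↦ -1·X^0·Y^0·Z^2.
Collecting: F(X, Y, Z) = -2*X**2 + 3*X*Y - X*Z + 3*Y*Z - Z**2.


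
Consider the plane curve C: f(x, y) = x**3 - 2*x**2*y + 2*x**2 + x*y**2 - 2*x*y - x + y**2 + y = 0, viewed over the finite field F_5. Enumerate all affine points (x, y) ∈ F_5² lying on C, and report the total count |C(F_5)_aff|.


Affine F_5-points: {(0, 0), (0, 4), (4, 3)}; count = 3.

For each of the 25 pairs (x, y) ∈ F_5², evaluate f(x, y) mod 5. Record the zeros.
  x = 0: [0↦0, 1↦2, 2↦1, 3↦2, 4↦0]  zeros at y ∈ {0, 4}
  x = 1: [0↦2, 1↦1, 2↦4, 3↦1, 4↦2]  zeros at y ∈ ∅
  x = 2: [0↦4, 1↦1, 2↦4, 3↦3, 4↦3]  zeros at y ∈ ∅
  x = 3: [0↦2, 1↦3, 2↦2, 3↦4, 4↦4]  zeros at y ∈ ∅
  x = 4: [0↦2, 1↦3, 2↦4, 3↦0, 4↦1]  zeros at y ∈ {3}
Collecting zeros: affine points = {(0, 0), (0, 4), (4, 3)}.
Total count |C(F_5)_aff| = 3.


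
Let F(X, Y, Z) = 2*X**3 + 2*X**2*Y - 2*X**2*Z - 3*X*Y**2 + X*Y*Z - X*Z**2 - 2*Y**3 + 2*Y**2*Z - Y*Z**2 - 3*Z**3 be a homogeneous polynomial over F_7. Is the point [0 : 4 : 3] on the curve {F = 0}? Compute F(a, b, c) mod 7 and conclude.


F(0,4,3) ≡ 5 (mod 7); P is NOT on the curve.

Evaluate F(0, 4, 3) term-by-term (mod 7).
  2*X**3 ↦ 2·0·1·1 = 0
  2*X**2*Y ↦ 2·0·4·1 = 0
  -2*X**2*Z ↦ -2·0·1·3 = 0
  -3*X*Y**2 ↦ -3·0·16·1 = 0
  X*Y*Z ↦ 1·0·4·3 = 0
  -X*Z**2 ↦ -1·0·1·9 = 0
  -2*Y**3 ↦ -2·1·64·1 = -128
  2*Y**2*Z ↦ 2·1·16·3 = 96
  -Y*Z**2 ↦ -1·1·4·9 = -36
  -3*Z**3 ↦ -3·1·1·27 = -81
Sum: F(0, 4, 3) = (0) + (0) + (0) + (0) + (0) + (0) + (-128) + (96) + (-36) + (-81) = -149.
Reducing mod 7: -149 ≡ 5 (mod 7).
Since F(a, b, c) ≡ 5 ≠ 0 (mod 7), P does NOT lie on the curve.


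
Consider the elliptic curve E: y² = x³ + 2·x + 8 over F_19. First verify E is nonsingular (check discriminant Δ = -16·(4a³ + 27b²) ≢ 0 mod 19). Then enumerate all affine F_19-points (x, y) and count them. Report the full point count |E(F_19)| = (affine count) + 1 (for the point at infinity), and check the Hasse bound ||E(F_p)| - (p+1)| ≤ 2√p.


Affine points = {(1, 7), (1, 12), (2, 1), (2, 18), (4, 2), (4, 17), (7, 2), (7, 17), (8, 2), (8, 17), (14, 5), (14, 14), (18, 9), (18, 10)}; affine count = 14; |E(F_19)| = 15.

Discriminant check: Δ ∝ 4a³ + 27b² = 4·2³ + 27·8² = 4·8 + 27·64 ≡ 12 (mod 19). Nonzero ⇒ E is nonsingular.
For each x ∈ F_19, compute rhs = x³ + 2·x + 8 mod 19, then count y ∈ F_19 with y² ≡ rhs.
  x = 0: rhs = 8, matching y values: none (0 points).
  x = 1: rhs = 11, matching y values: 7, 12 (2 points).
  x = 2: rhs = 1, matching y values: 1, 18 (2 points).
  x = 3: rhs = 3, matching y values: none (0 points).
  x = 4: rhs = 4, matching y values: 2, 17 (2 points).
  x = 5: rhs = 10, matching y values: none (0 points).
  x = 6: rhs = 8, matching y values: none (0 points).
  x = 7: rhs = 4, matching y values: 2, 17 (2 points).
  x = 8: rhs = 4, matching y values: 2, 17 (2 points).
  x = 9: rhs = 14, matching y values: none (0 points).
  x = 10: rhs = 2, matching y values: none (0 points).
  x = 11: rhs = 12, matching y values: none (0 points).
  x = 12: rhs = 12, matching y values: none (0 points).
  x = 13: rhs = 8, matching y values: none (0 points).
  x = 14: rhs = 6, matching y values: 5, 14 (2 points).
  x = 15: rhs = 12, matching y values: none (0 points).
  x = 16: rhs = 13, matching y values: none (0 points).
  x = 17: rhs = 15, matching y values: none (0 points).
  x = 18: rhs = 5, matching y values: 9, 10 (2 points).
Total affine count: 14.
Full point count |E(F_19)| = 14 + 1 = 15.
Hasse bound: |15 − (19+1)| = |-5| = 5 ≤ 2√19 ≈ 8.7178 ✓.


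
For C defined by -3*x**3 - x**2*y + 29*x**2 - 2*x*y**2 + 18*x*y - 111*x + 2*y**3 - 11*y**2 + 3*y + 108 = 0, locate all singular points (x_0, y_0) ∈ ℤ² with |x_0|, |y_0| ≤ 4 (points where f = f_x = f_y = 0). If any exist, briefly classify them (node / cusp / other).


Singular points: {(3, 3)}; classification: node.

Compute partial derivatives:
  f_x = -9*x**2 - 2*x*y + 58*x - 2*y**2 + 18*y - 111.
  f_y = -x**2 - 4*x*y + 18*x + 6*y**2 - 22*y + 3.
Scan x_0 ∈ {−4, ..., 4}. For each x_0, f_y(x_0, y) is a polynomial in y; find its integer roots y ∈ {−4, ..., 4}, then test f_x and f at those candidates.
  x = -4: f_y(-4, y) = 6*y**2 - 6*y - 85; no integer root y with |y| ≤ 4.
  x = -3: f_y(-3, y) = 6*y**2 - 10*y - 60; no integer root y with |y| ≤ 4.
  x = -2: f_y(-2, y) = 6*y**2 - 14*y - 37; no integer root y with |y| ≤ 4.
  x = -1: f_y(-1, y) = 6*y**2 - 18*y - 16; no integer root y with |y| ≤ 4.
  x = 0: f_y(0, y) = 6*y**2 - 22*y + 3; no integer root y with |y| ≤ 4.
  x = 1: f_y(1, y) = 6*y**2 - 26*y + 20; vanishes at y ∈ {1}. (1, 1): f_x = -48 ≠ 0.
  x = 2: f_y(2, y) = 6*y**2 - 30*y + 35; no integer root y with |y| ≤ 4.
  x = 3: f_y(3, y) = 6*y**2 - 34*y + 48; vanishes at y ∈ {3}. (3, 3): f_x = 0, f = 0 — SINGULAR.
  x = 4: f_y(4, y) = 6*y**2 - 38*y + 59; no integer root y with |y| ≤ 4.
Only singular point on the grid: (3, 3).
Classify: substitute x = 3 + u, y = 3 + v and expand: f = -3*u**3 - u**2*v - u**2 - 2*u*v**2 + 2*v**3 + v**2.
No constant or linear terms (consistent with a singular point). Quadratic part: -u**2 + v**2. Cubic part: -3*u**3 - u**2*v - 2*u*v**2 + 2*v**3.
The quadratic part v**2 - u**2 = (v − u)(v + u) splits into two distinct linear factors, so there are two distinct tangent lines y − 3 = ±(x − 3) — this is a node (ordinary double point).
Classification: node.


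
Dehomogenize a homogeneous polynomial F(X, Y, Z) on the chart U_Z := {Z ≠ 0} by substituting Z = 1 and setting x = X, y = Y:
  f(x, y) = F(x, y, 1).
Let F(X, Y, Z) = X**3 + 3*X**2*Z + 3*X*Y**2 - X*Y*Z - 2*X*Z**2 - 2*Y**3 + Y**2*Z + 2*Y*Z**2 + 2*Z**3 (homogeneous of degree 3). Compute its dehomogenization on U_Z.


f(x, y) = x**3 + 3*x**2 + 3*x*y**2 - x*y - 2*x - 2*y**3 + y**2 + 2*y + 2

On U_Z we set Z = 1. Each monomial c·X^i·Y^j·Z^k in F becomes c·x^i·y^j·1^k = c·x^i·y^j.
Substituting Z = 1: F(X, Y, 1) = x**3 + 3*x**2 + 3*x*y**2 - x*y - 2*x - 2*y**3 + y**2 + 2*y + 2.
Note: deg(f) ≤ deg(F) = 3; strict inequality happens when F is divisible by Z (lost terms).


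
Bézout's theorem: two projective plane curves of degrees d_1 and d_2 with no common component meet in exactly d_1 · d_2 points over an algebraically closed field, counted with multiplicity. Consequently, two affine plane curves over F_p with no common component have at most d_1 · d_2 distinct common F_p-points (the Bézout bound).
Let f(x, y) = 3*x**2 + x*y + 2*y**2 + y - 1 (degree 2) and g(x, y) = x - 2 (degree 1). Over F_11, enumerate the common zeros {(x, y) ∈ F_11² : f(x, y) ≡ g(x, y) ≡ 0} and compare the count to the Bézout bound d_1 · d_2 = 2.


Common zeros: {(2, 0), (2, 4)}; count = 2; Bézout bound = 2.

deg(f) = 2, deg(g) = 1, so Bézout bound = 2.
Scan x ∈ F_11. For each x, list the y ∈ F_11 with f(x, y) ≡ 0 and those with g(x, y) ≡ 0 (mod 11); the common zeros in that column are the intersection.
  x = 0: f ≡ 0 at y ∈ {6, 10}; g ≡ 0 at y ∈ ∅; common: ∅.
  x = 1: f ≡ 0 at y ∈ ∅; g ≡ 0 at y ∈ ∅; common: ∅.
  x = 2: f ≡ 0 at y ∈ {0, 4}; g ≡ 0 at y ∈ {0, 1, 2, 3, 4, 5, 6, 7, 8, 9, 10}; common: {0, 4}.
  x = 3: f ≡ 0 at y ∈ ∅; g ≡ 0 at y ∈ ∅; common: ∅.
  x = 4: f ≡ 0 at y ∈ {4, 10}; g ≡ 0 at y ∈ ∅; common: ∅.
  x = 5: f ≡ 0 at y ∈ {3, 5}; g ≡ 0 at y ∈ ∅; common: ∅.
  x = 6: f ≡ 0 at y ∈ ∅; g ≡ 0 at y ∈ ∅; common: ∅.
  x = 7: f ≡ 0 at y ∈ ∅; g ≡ 0 at y ∈ ∅; common: ∅.
  x = 8: f ≡ 0 at y ∈ {5, 7}; g ≡ 0 at y ∈ ∅; common: ∅.
  x = 9: f ≡ 0 at y ∈ {0, 6}; g ≡ 0 at y ∈ ∅; common: ∅.
  x = 10: f ≡ 0 at y ∈ ∅; g ≡ 0 at y ∈ ∅; common: ∅.
Collecting: common zeros = {(2, 0), (2, 4)}, so the count is 2.
Comparison with the Bézout bound: 2 ≤ 2 = deg(f)·deg(g), as expected for curves with no common component (the bound is attained).


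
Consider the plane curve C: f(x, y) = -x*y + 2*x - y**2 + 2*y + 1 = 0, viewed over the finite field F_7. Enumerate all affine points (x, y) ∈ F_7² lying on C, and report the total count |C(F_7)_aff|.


Affine F_7-points: {(0, 4), (0, 5), (3, 0), (3, 6), (5, 1), (5, 3)}; count = 6.

For each of the 49 pairs (x, y) ∈ F_7², evaluate f(x, y) mod 7. Record the zeros.
  x = 0: [0↦1, 1↦2, 2↦1, 3↦5, 4↦0, 5↦0, 6↦5]  zeros at y ∈ {4, 5}
  x = 1: [0↦3, 1↦3, 2↦1, 3↦4, 4↦5, 5↦4, 6↦1]  zeros at y ∈ ∅
  x = 2: [0↦5, 1↦4, 2↦1, 3↦3, 4↦3, 5↦1, 6↦4]  zeros at y ∈ ∅
  x = 3: [0↦0, 1↦5, 2↦1, 3↦2, 4↦1, 5↦5, 6↦0]  zeros at y ∈ {0, 6}
  x = 4: [0↦2, 1↦6, 2↦1, 3↦1, 4↦6, 5↦2, 6↦3]  zeros at y ∈ ∅
  x = 5: [0↦4, 1↦0, 2↦1, 3↦0, 4↦4, 5↦6, 6↦6]  zeros at y ∈ {1, 3}
  x = 6: [0↦6, 1↦1, 2↦1, 3↦6, 4↦2, 5↦3, 6↦2]  zeros at y ∈ ∅
Collecting zeros: affine points = {(0, 4), (0, 5), (3, 0), (3, 6), (5, 1), (5, 3)}.
Total count |C(F_7)_aff| = 6.


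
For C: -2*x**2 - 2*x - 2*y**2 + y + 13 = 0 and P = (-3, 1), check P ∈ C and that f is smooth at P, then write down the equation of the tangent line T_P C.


Tangent line at P: 10*x - 3*y + 33 = 0.

Step 1: f(-3, 1) = 0, so P lies on C.
Step 2: partial derivatives
  f_x(x, y) = -4*x - 2, f_y(x, y) = 1 - 4*y.
  f_x(P) = 10, f_y(P) = -3 (gradient nonzero, so P is smooth).
Step 3: tangent line at P: 10·(x − -3) + -3·(y − 1) = 0.
Expanding: 10*x - 3*y + 33 = 0.


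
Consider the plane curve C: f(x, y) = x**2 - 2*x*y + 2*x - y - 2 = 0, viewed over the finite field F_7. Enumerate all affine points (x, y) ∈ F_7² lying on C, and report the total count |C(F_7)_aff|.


Affine F_7-points: {(0, 5), (1, 5), (2, 4), (4, 4), (5, 3), (6, 3)}; count = 6.

For each of the 49 pairs (x, y) ∈ F_7², evaluate f(x, y) mod 7. Record the zeros.
  x = 0: [0↦5, 1↦4, 2↦3, 3↦2, 4↦1, 5↦0, 6↦6]  zeros at y ∈ {5}
  x = 1: [0↦1, 1↦5, 2↦2, 3↦6, 4↦3, 5↦0, 6↦4]  zeros at y ∈ {5}
  x = 2: [0↦6, 1↦1, 2↦3, 3↦5, 4↦0, 5↦2, 6↦4]  zeros at y ∈ {4}
  x = 3: [0↦6, 1↦6, 2↦6, 3↦6, 4↦6, 5↦6, 6↦6]  zeros at y ∈ ∅
  x = 4: [0↦1, 1↦6, 2↦4, 3↦2, 4↦0, 5↦5, 6↦3]  zeros at y ∈ {4}
  x = 5: [0↦5, 1↦1, 2↦4, 3↦0, 4↦3, 5↦6, 6↦2]  zeros at y ∈ {3}
  x = 6: [0↦4, 1↦5, 2↦6, 3↦0, 4↦1, 5↦2, 6↦3]  zeros at y ∈ {3}
Collecting zeros: affine points = {(0, 5), (1, 5), (2, 4), (4, 4), (5, 3), (6, 3)}.
Total count |C(F_7)_aff| = 6.


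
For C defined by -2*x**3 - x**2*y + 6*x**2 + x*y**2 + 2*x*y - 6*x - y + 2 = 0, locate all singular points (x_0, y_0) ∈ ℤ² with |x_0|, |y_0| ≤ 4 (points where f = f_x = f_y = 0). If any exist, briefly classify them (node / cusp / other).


Singular points: {(1, 0)}; classification: cusp.

Compute partial derivatives:
  f_x = -6*x**2 - 2*x*y + 12*x + y**2 + 2*y - 6.
  f_y = -x**2 + 2*x*y + 2*x - 1.
Scan x_0 ∈ {−4, ..., 4}. For each x_0, f_y(x_0, y) is a polynomial in y; find its integer roots y ∈ {−4, ..., 4}, then test f_x and f at those candidates.
  x = -4: f_y(-4, y) = -8*y - 25; no integer root y with |y| ≤ 4.
  x = -3: f_y(-3, y) = -6*y - 16; no integer root y with |y| ≤ 4.
  x = -2: f_y(-2, y) = -4*y - 9; no integer root y with |y| ≤ 4.
  x = -1: f_y(-1, y) = -2*y - 4; vanishes at y ∈ {-2}. (-1, -2): f_x = -28 ≠ 0.
  x = 0: f_y(0, y) = -1; no integer root y with |y| ≤ 4.
  x = 1: f_y(1, y) = 2*y; vanishes at y ∈ {0}. (1, 0): f_x = 0, f = 0 — SINGULAR.
  x = 2: f_y(2, y) = 4*y - 1; no integer root y with |y| ≤ 4.
  x = 3: f_y(3, y) = 6*y - 4; no integer root y with |y| ≤ 4.
  x = 4: f_y(4, y) = 8*y - 9; no integer root y with |y| ≤ 4.
Only singular point on the grid: (1, 0).
Classify: substitute x = 1 + u, y = 0 + v and expand: f = -2*u**3 - u**2*v + u*v**2 + v**2.
No constant or linear terms (consistent with a singular point). Quadratic part: v**2. Cubic part: -2*u**3 - u**2*v + u*v**2.
The quadratic part v**2 is a perfect square, so there is a single (double) tangent line v = 0, i.e. y = 0. Restricting the cubic part to that line (v = 0) leaves -2*u**3 ≠ 0, so f is not divisible by v and the branch is v² ≈ 2*u**3 to lowest order — this is a cusp.
Classification: cusp.


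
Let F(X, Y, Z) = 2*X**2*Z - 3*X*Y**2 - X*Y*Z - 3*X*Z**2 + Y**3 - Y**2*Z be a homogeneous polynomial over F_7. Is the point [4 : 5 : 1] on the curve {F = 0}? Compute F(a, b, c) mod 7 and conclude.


F(4,5,1) ≡ 3 (mod 7); P is NOT on the curve.

Evaluate F(4, 5, 1) term-by-term (mod 7).
  2*X**2*Z ↦ 2·16·1·1 = 32
  -3*X*Y**2 ↦ -3·4·25·1 = -300
  -X*Y*Z ↦ -1·4·5·1 = -20
  -3*X*Z**2 ↦ -3·4·1·1 = -12
  Y**3 ↦ 1·1·125·1 = 125
  -Y**2*Z ↦ -1·1·25·1 = -25
Sum: F(4, 5, 1) = (32) + (-300) + (-20) + (-12) + (125) + (-25) = -200.
Reducing mod 7: -200 ≡ 3 (mod 7).
Since F(a, b, c) ≡ 3 ≠ 0 (mod 7), P does NOT lie on the curve.


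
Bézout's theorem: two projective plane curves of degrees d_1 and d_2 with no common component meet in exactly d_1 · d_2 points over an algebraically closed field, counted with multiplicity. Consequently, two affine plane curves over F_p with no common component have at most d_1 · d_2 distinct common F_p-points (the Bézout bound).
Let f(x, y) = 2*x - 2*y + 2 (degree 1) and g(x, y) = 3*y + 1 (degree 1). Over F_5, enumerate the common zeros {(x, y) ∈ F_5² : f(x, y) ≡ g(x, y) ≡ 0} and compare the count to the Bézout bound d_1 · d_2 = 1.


Common zeros: {(2, 3)}; count = 1; Bézout bound = 1.

deg(f) = 1, deg(g) = 1, so Bézout bound = 1.
Scan x ∈ F_5. For each x, list the y ∈ F_5 with f(x, y) ≡ 0 and those with g(x, y) ≡ 0 (mod 5); the common zeros in that column are the intersection.
  x = 0: f ≡ 0 at y ∈ {1}; g ≡ 0 at y ∈ {3}; common: ∅.
  x = 1: f ≡ 0 at y ∈ {2}; g ≡ 0 at y ∈ {3}; common: ∅.
  x = 2: f ≡ 0 at y ∈ {3}; g ≡ 0 at y ∈ {3}; common: {3}.
  x = 3: f ≡ 0 at y ∈ {4}; g ≡ 0 at y ∈ {3}; common: ∅.
  x = 4: f ≡ 0 at y ∈ {0}; g ≡ 0 at y ∈ {3}; common: ∅.
Collecting: common zeros = {(2, 3)}, so the count is 1.
Comparison with the Bézout bound: 1 ≤ 1 = deg(f)·deg(g), as expected for curves with no common component (the bound is attained).


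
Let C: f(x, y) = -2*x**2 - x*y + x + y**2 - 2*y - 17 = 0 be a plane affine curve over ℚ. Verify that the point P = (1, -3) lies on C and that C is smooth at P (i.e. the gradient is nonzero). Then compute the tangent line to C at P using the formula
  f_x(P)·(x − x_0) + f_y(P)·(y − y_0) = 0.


Tangent line at P: -9*y - 27 = 0.

Step 1: f(1, -3) = 0, so P lies on C.
Step 2: partial derivatives
  f_x(x, y) = -4*x - y + 1, f_y(x, y) = -x + 2*y - 2.
  f_x(P) = 0, f_y(P) = -9 (gradient nonzero, so P is smooth).
Step 3: tangent line at P: 0·(x − 1) + -9·(y − -3) = 0.
Expanding: -9*y - 27 = 0.


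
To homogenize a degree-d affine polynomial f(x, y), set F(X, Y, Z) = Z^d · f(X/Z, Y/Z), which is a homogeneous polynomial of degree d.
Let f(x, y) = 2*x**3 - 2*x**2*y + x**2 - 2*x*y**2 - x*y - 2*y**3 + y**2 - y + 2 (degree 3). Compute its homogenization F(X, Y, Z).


F(X, Y, Z) = 2*X**3 - 2*X**2*Y + X**2*Z - 2*X*Y**2 - X*Y*Z - 2*Y**3 + Y**2*Z - Y*Z**2 + 2*Z**3

deg(f) = 3.
Substitute x = X/Z, y = Y/Z into f, then multiply by Z^3.
  monomial 2·x^3·y^0 ↦ 2·X^3·Y^0·Z^0.
  monomial -2·x^2·y^1 ↦ -2·X^2·Y^1·Z^0.
  monomial 1·x^2·y^0 ↦ 1·X^2·Y^0·Z^1.
  monomial -2·x^1·y^2 ↦ -2·X^1·Y^2·Z^0.
  monomial -1·x^1·y^1 ↦ -1·X^1·Y^1·Z^1.
  monomial -2·x^0·y^3 ↦ -2·X^0·Y^3·Z^0.
  monomial 1·x^0·y^2 ↦ 1·X^0·Y^2·Z^1.
  monomial -1·x^0·y^1 ↦ -1·X^0·Y^1·Z^2.
  monomial 2·x^0·y^0 ↦ 2·X^0·Y^0·Z^3.
Collecting: F(X, Y, Z) = 2*X**3 - 2*X**2*Y + X**2*Z - 2*X*Y**2 - X*Y*Z - 2*Y**3 + Y**2*Z - Y*Z**2 + 2*Z**3.


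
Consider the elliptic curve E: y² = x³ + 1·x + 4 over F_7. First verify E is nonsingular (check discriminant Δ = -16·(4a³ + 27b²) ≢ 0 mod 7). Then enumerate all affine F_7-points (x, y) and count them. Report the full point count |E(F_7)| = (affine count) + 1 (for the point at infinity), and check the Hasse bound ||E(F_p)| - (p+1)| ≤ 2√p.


Affine points = {(0, 2), (0, 5), (2, 0), (4, 3), (4, 4), (5, 1), (5, 6), (6, 3), (6, 4)}; affine count = 9; |E(F_7)| = 10.

Discriminant check: Δ ∝ 4a³ + 27b² = 4·1³ + 27·4² = 4·1 + 27·16 ≡ 2 (mod 7). Nonzero ⇒ E is nonsingular.
For each x ∈ F_7, compute rhs = x³ + 1·x + 4 mod 7, then count y ∈ F_7 with y² ≡ rhs.
  x = 0: rhs = 4, matching y values: 2, 5 (2 points).
  x = 1: rhs = 6, matching y values: none (0 points).
  x = 2: rhs = 0, matching y values: 0 (1 points).
  x = 3: rhs = 6, matching y values: none (0 points).
  x = 4: rhs = 2, matching y values: 3, 4 (2 points).
  x = 5: rhs = 1, matching y values: 1, 6 (2 points).
  x = 6: rhs = 2, matching y values: 3, 4 (2 points).
Total affine count: 9.
Full point count |E(F_7)| = 9 + 1 = 10.
Hasse bound: |10 − (7+1)| = |2| = 2 ≤ 2√7 ≈ 5.2915 ✓.


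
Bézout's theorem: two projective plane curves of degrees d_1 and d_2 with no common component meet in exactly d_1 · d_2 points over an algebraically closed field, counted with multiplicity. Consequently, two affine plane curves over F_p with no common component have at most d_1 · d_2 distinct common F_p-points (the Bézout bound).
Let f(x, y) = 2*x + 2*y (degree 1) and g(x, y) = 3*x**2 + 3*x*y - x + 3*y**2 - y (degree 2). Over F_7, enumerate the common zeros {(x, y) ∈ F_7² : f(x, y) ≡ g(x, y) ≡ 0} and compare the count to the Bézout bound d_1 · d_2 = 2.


Common zeros: {(0, 0)}; count = 1; Bézout bound = 2.

deg(f) = 1, deg(g) = 2, so Bézout bound = 2.
Scan x ∈ F_7. For each x, list the y ∈ F_7 with f(x, y) ≡ 0 and those with g(x, y) ≡ 0 (mod 7); the common zeros in that column are the intersection.
  x = 0: f ≡ 0 at y ∈ {0}; g ≡ 0 at y ∈ {0, 5}; common: {0}.
  x = 1: f ≡ 0 at y ∈ {6}; g ≡ 0 at y ∈ {1, 3}; common: ∅.
  x = 2: f ≡ 0 at y ∈ {5}; g ≡ 0 at y ∈ ∅; common: ∅.
  x = 3: f ≡ 0 at y ∈ {4}; g ≡ 0 at y ∈ {1}; common: ∅.
  x = 4: f ≡ 0 at y ∈ {3}; g ≡ 0 at y ∈ ∅; common: ∅.
  x = 5: f ≡ 0 at y ∈ {2}; g ≡ 0 at y ∈ {0}; common: ∅.
  x = 6: f ≡ 0 at y ∈ {1}; g ≡ 0 at y ∈ ∅; common: ∅.
Collecting: common zeros = {(0, 0)}, so the count is 1.
Comparison with the Bézout bound: 1 ≤ 2 = deg(f)·deg(g), as expected for curves with no common component (the affine F_7-count falls short of the bound because intersections may lie at infinity, over extension fields, or carry multiplicity).


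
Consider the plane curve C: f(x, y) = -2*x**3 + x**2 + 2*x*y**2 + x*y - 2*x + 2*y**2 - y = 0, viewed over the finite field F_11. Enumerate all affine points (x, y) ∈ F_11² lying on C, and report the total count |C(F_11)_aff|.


Affine F_11-points: {(0, 0), (0, 6), (1, 3), (1, 8), (2, 10), (6, 5), (6, 8), (8, 4), (8, 6), (9, 6), (9, 9), (10, 8)}; count = 12.

For each of the 121 pairs (x, y) ∈ F_11², evaluate f(x, y) mod 11. Record the zeros.
  x = 0: [0↦0, 1↦1, 2↦6, 3↦4, 4↦6, 5↦1, 6↦0, 7↦3, 8↦10, 9↦10, 10↦3]  zeros at y ∈ {0, 6}
  x = 1: [0↦8, 1↦1, 2↦2, 3↦0, 4↦6, 5↦9, 6↦9, 7↦6, 8↦0, 9↦2, 10↦1]  zeros at y ∈ {3, 8}
  x = 2: [0↦6, 1↦2, 2↦10, 3↦8, 4↦7, 5↦7, 6↦8, 7↦10, 8↦2, 9↦6, 10↦0]  zeros at y ∈ {10}
  x = 3: [0↦4, 1↦3, 2↦7, 3↦5, 4↦8, 5↦5, 6↦7, 7↦3, 8↦4, 9↦10, 10↦10]  zeros at y ∈ ∅
  x = 4: [0↦1, 1↦3, 2↦3, 3↦1, 4↦8, 5↦2, 6↦5, 7↦6, 8↦5, 9↦2, 10↦8]  zeros at y ∈ ∅
  x = 5: [0↦7, 1↦1, 2↦8, 3↦6, 4↦6, 5↦8, 6↦1, 7↦7, 8↦4, 9↦3, 10↦4]  zeros at y ∈ ∅
  x = 6: [0↦10, 1↦7, 2↦10, 3↦8, 4↦1, 5↦0, 6↦5, 7↦5, 8↦0, 9↦1, 10↦8]  zeros at y ∈ {5, 8}
  x = 7: [0↦9, 1↦9, 2↦8, 3↦6, 4↦3, 5↦10, 6↦5, 7↦10, 8↦3, 9↦6, 10↦8]  zeros at y ∈ ∅
  x = 8: [0↦3, 1↦6, 2↦1, 3↦10, 4↦0, 5↦4, 6↦0, 7↦10, 8↦1, 9↦6, 10↦3]  zeros at y ∈ {4, 6}
  x = 9: [0↦2, 1↦8, 2↦10, 3↦8, 4↦2, 5↦3, 6↦0, 7↦4, 8↦4, 9↦0, 10↦3]  zeros at y ∈ {6, 9}
  x = 10: [0↦5, 1↦3, 2↦1, 3↦10, 4↦8, 5↦6, 6↦4, 7↦2, 8↦0, 9↦9, 10↦7]  zeros at y ∈ {8}
Collecting zeros: affine points = {(0, 0), (0, 6), (1, 3), (1, 8), (2, 10), (6, 5), (6, 8), (8, 4), (8, 6), (9, 6), (9, 9), (10, 8)}.
Total count |C(F_11)_aff| = 12.


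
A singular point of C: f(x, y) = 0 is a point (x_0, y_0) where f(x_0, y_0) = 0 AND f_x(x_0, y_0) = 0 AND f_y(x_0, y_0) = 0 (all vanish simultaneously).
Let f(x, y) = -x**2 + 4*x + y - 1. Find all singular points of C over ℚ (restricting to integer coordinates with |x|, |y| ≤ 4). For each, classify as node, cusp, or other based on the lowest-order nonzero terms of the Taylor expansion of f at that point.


No singular points in the scanned grid; C is smooth there.

Compute partial derivatives:
  f_x = 4 - 2*x.
  f_y = 1.
f_y = 1 is a nonzero constant, so f_y never vanishes: no point (x, y) can satisfy f = f_x = f_y = 0. In particular no (x, y) ∈ {−4, ..., 4}² is singular; the curve is smooth.


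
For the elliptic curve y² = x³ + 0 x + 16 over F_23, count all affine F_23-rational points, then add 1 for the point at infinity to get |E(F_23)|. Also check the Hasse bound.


Affine points = {(0, 4), (0, 19), (2, 1), (2, 22), (5, 7), (5, 16), (6, 5), (6, 18), (9, 3), (9, 20), (10, 2), (10, 21), (11, 6), (11, 17), (14, 0), (16, 8), (16, 15), (18, 11), (18, 12), (20, 9), (20, 14), (21, 10), (21, 13)}; affine count = 23; |E(F_23)| = 24.

Discriminant check: Δ ∝ 4a³ + 27b² = 4·0³ + 27·16² = 4·0 + 27·256 ≡ 12 (mod 23). Nonzero ⇒ E is nonsingular.
For each x ∈ F_23, compute rhs = x³ + 0·x + 16 mod 23, then count y ∈ F_23 with y² ≡ rhs.
  x = 0: rhs = 16, matching y values: 4, 19 (2 points).
  x = 1: rhs = 17, matching y values: none (0 points).
  x = 2: rhs = 1, matching y values: 1, 22 (2 points).
  x = 3: rhs = 20, matching y values: none (0 points).
  x = 4: rhs = 11, matching y values: none (0 points).
  x = 5: rhs = 3, matching y values: 7, 16 (2 points).
  x = 6: rhs = 2, matching y values: 5, 18 (2 points).
  x = 7: rhs = 14, matching y values: none (0 points).
  x = 8: rhs = 22, matching y values: none (0 points).
  x = 9: rhs = 9, matching y values: 3, 20 (2 points).
  x = 10: rhs = 4, matching y values: 2, 21 (2 points).
  x = 11: rhs = 13, matching y values: 6, 17 (2 points).
  x = 12: rhs = 19, matching y values: none (0 points).
  x = 13: rhs = 5, matching y values: none (0 points).
  x = 14: rhs = 0, matching y values: 0 (1 points).
  x = 15: rhs = 10, matching y values: none (0 points).
  x = 16: rhs = 18, matching y values: 8, 15 (2 points).
  x = 17: rhs = 7, matching y values: none (0 points).
  x = 18: rhs = 6, matching y values: 11, 12 (2 points).
  x = 19: rhs = 21, matching y values: none (0 points).
  x = 20: rhs = 12, matching y values: 9, 14 (2 points).
  x = 21: rhs = 8, matching y values: 10, 13 (2 points).
  x = 22: rhs = 15, matching y values: none (0 points).
Total affine count: 23.
Full point count |E(F_23)| = 23 + 1 = 24.
Hasse bound: |24 − (23+1)| = |0| = 0 ≤ 2√23 ≈ 9.5917 ✓.


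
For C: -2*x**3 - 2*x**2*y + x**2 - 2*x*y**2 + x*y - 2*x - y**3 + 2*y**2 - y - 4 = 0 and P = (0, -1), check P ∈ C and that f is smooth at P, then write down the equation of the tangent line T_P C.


Tangent line at P: -5*x - 8*y - 8 = 0.

Step 1: f(0, -1) = 0, so P lies on C.
Step 2: partial derivatives
  f_x(x, y) = -6*x**2 - 4*x*y + 2*x - 2*y**2 + y - 2, f_y(x, y) = -2*x**2 - 4*x*y + x - 3*y**2 + 4*y - 1.
  f_x(P) = -5, f_y(P) = -8 (gradient nonzero, so P is smooth).
Step 3: tangent line at P: -5·(x − 0) + -8·(y − -1) = 0.
Expanding: -5*x - 8*y - 8 = 0.


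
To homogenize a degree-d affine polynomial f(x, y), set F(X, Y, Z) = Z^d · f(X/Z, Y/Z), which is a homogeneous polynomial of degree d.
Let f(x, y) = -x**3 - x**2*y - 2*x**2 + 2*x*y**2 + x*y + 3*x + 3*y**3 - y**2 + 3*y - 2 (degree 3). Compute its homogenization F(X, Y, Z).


F(X, Y, Z) = -X**3 - X**2*Y - 2*X**2*Z + 2*X*Y**2 + X*Y*Z + 3*X*Z**2 + 3*Y**3 - Y**2*Z + 3*Y*Z**2 - 2*Z**3

deg(f) = 3.
Substitute x = X/Z, y = Y/Z into f, then multiply by Z^3.
  monomial -1·x^3·y^0 ↦ -1·X^3·Y^0·Z^0.
  monomial -1·x^2·y^1 ↦ -1·X^2·Y^1·Z^0.
  monomial -2·x^2·y^0 ↦ -2·X^2·Y^0·Z^1.
  monomial 2·x^1·y^2 ↦ 2·X^1·Y^2·Z^0.
  monomial 1·x^1·y^1 ↦ 1·X^1·Y^1·Z^1.
  monomial 3·x^1·y^0 ↦ 3·X^1·Y^0·Z^2.
  monomial 3·x^0·y^3 ↦ 3·X^0·Y^3·Z^0.
  monomial -1·x^0·y^2 ↦ -1·X^0·Y^2·Z^1.
  monomial 3·x^0·y^1 ↦ 3·X^0·Y^1·Z^2.
  monomial -2·x^0·y^0 ↦ -2·X^0·Y^0·Z^3.
Collecting: F(X, Y, Z) = -X**3 - X**2*Y - 2*X**2*Z + 2*X*Y**2 + X*Y*Z + 3*X*Z**2 + 3*Y**3 - Y**2*Z + 3*Y*Z**2 - 2*Z**3.


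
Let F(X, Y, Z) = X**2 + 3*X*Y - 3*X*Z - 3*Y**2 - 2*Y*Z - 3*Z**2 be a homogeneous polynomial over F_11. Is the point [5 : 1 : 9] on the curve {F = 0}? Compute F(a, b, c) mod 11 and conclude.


F(5,1,9) ≡ 4 (mod 11); P is NOT on the curve.

Evaluate F(5, 1, 9) term-by-term (mod 11).
  X**2 ↦ 1·25·1·1 = 25
  3*X*Y ↦ 3·5·1·1 = 15
  -3*X*Z ↦ -3·5·1·9 = -135
  -3*Y**2 ↦ -3·1·1·1 = -3
  -2*Y*Z ↦ -2·1·1·9 = -18
  -3*Z**2 ↦ -3·1·1·81 = -243
Sum: F(5, 1, 9) = (25) + (15) + (-135) + (-3) + (-18) + (-243) = -359.
Reducing mod 11: -359 ≡ 4 (mod 11).
Since F(a, b, c) ≡ 4 ≠ 0 (mod 11), P does NOT lie on the curve.


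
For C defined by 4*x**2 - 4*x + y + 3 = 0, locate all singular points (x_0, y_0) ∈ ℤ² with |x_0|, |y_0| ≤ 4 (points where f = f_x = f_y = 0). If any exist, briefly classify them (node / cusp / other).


No singular points in the scanned grid; C is smooth there.

Compute partial derivatives:
  f_x = 8*x - 4.
  f_y = 1.
f_y = 1 is a nonzero constant, so f_y never vanishes: no point (x, y) can satisfy f = f_x = f_y = 0. In particular no (x, y) ∈ {−4, ..., 4}² is singular; the curve is smooth.


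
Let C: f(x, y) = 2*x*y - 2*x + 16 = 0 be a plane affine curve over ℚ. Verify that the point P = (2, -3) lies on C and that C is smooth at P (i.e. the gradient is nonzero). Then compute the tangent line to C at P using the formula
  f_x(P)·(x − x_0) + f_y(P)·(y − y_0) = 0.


Tangent line at P: -8*x + 4*y + 28 = 0.

Step 1: f(2, -3) = 0, so P lies on C.
Step 2: partial derivatives
  f_x(x, y) = 2*y - 2, f_y(x, y) = 2*x.
  f_x(P) = -8, f_y(P) = 4 (gradient nonzero, so P is smooth).
Step 3: tangent line at P: -8·(x − 2) + 4·(y − -3) = 0.
Expanding: -8*x + 4*y + 28 = 0.


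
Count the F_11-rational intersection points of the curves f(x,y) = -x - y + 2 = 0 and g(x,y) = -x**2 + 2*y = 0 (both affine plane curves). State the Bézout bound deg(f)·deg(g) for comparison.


Common zeros: {(3, 10), (6, 7)}; count = 2; Bézout bound = 2.

deg(f) = 1, deg(g) = 2, so Bézout bound = 2.
Scan x ∈ F_11. For each x, list the y ∈ F_11 with f(x, y) ≡ 0 and those with g(x, y) ≡ 0 (mod 11); the common zeros in that column are the intersection.
  x = 0: f ≡ 0 at y ∈ {2}; g ≡ 0 at y ∈ {0}; common: ∅.
  x = 1: f ≡ 0 at y ∈ {1}; g ≡ 0 at y ∈ {6}; common: ∅.
  x = 2: f ≡ 0 at y ∈ {0}; g ≡ 0 at y ∈ {2}; common: ∅.
  x = 3: f ≡ 0 at y ∈ {10}; g ≡ 0 at y ∈ {10}; common: {10}.
  x = 4: f ≡ 0 at y ∈ {9}; g ≡ 0 at y ∈ {8}; common: ∅.
  x = 5: f ≡ 0 at y ∈ {8}; g ≡ 0 at y ∈ {7}; common: ∅.
  x = 6: f ≡ 0 at y ∈ {7}; g ≡ 0 at y ∈ {7}; common: {7}.
  x = 7: f ≡ 0 at y ∈ {6}; g ≡ 0 at y ∈ {8}; common: ∅.
  x = 8: f ≡ 0 at y ∈ {5}; g ≡ 0 at y ∈ {10}; common: ∅.
  x = 9: f ≡ 0 at y ∈ {4}; g ≡ 0 at y ∈ {2}; common: ∅.
  x = 10: f ≡ 0 at y ∈ {3}; g ≡ 0 at y ∈ {6}; common: ∅.
Collecting: common zeros = {(3, 10), (6, 7)}, so the count is 2.
Comparison with the Bézout bound: 2 ≤ 2 = deg(f)·deg(g), as expected for curves with no common component (the bound is attained).


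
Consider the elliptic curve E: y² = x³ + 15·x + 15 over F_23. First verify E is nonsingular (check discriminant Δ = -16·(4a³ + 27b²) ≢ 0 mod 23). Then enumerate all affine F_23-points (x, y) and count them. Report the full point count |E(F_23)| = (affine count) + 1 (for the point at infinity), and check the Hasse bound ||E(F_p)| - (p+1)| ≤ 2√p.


Affine points = {(1, 10), (1, 13), (3, 8), (3, 15), (4, 1), (4, 22), (5, 10), (5, 13), (7, 7), (7, 16), (8, 7), (8, 16), (11, 4), (11, 19), (14, 5), (14, 18), (15, 2), (15, 21), (16, 2), (16, 21), (17, 10), (17, 13), (19, 11), (19, 12), (20, 9), (20, 14), (21, 0)}; affine count = 27; |E(F_23)| = 28.

Discriminant check: Δ ∝ 4a³ + 27b² = 4·15³ + 27·15² = 4·3375 + 27·225 ≡ 2 (mod 23). Nonzero ⇒ E is nonsingular.
For each x ∈ F_23, compute rhs = x³ + 15·x + 15 mod 23, then count y ∈ F_23 with y² ≡ rhs.
  x = 0: rhs = 15, matching y values: none (0 points).
  x = 1: rhs = 8, matching y values: 10, 13 (2 points).
  x = 2: rhs = 7, matching y values: none (0 points).
  x = 3: rhs = 18, matching y values: 8, 15 (2 points).
  x = 4: rhs = 1, matching y values: 1, 22 (2 points).
  x = 5: rhs = 8, matching y values: 10, 13 (2 points).
  x = 6: rhs = 22, matching y values: none (0 points).
  x = 7: rhs = 3, matching y values: 7, 16 (2 points).
  x = 8: rhs = 3, matching y values: 7, 16 (2 points).
  x = 9: rhs = 5, matching y values: none (0 points).
  x = 10: rhs = 15, matching y values: none (0 points).
  x = 11: rhs = 16, matching y values: 4, 19 (2 points).
  x = 12: rhs = 14, matching y values: none (0 points).
  x = 13: rhs = 15, matching y values: none (0 points).
  x = 14: rhs = 2, matching y values: 5, 18 (2 points).
  x = 15: rhs = 4, matching y values: 2, 21 (2 points).
  x = 16: rhs = 4, matching y values: 2, 21 (2 points).
  x = 17: rhs = 8, matching y values: 10, 13 (2 points).
  x = 18: rhs = 22, matching y values: none (0 points).
  x = 19: rhs = 6, matching y values: 11, 12 (2 points).
  x = 20: rhs = 12, matching y values: 9, 14 (2 points).
  x = 21: rhs = 0, matching y values: 0 (1 points).
  x = 22: rhs = 22, matching y values: none (0 points).
Total affine count: 27.
Full point count |E(F_23)| = 27 + 1 = 28.
Hasse bound: |28 − (23+1)| = |4| = 4 ≤ 2√23 ≈ 9.5917 ✓.


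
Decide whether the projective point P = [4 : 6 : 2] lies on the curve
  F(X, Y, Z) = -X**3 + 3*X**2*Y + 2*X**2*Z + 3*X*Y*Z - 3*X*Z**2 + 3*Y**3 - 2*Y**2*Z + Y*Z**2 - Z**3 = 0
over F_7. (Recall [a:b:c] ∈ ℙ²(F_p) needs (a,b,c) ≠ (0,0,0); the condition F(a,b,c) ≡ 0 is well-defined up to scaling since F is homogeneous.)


F(4,6,2) ≡ 1 (mod 7); P is NOT on the curve.

Evaluate F(4, 6, 2) term-by-term (mod 7).
  -X**3 ↦ -1·64·1·1 = -64
  3*X**2*Y ↦ 3·16·6·1 = 288
  2*X**2*Z ↦ 2·16·1·2 = 64
  3*X*Y*Z ↦ 3·4·6·2 = 144
  -3*X*Z**2 ↦ -3·4·1·4 = -48
  3*Y**3 ↦ 3·1·216·1 = 648
  -2*Y**2*Z ↦ -2·1·36·2 = -144
  Y*Z**2 ↦ 1·1·6·4 = 24
  -Z**3 ↦ -1·1·1·8 = -8
Sum: F(4, 6, 2) = (-64) + (288) + (64) + (144) + (-48) + (648) + (-144) + (24) + (-8) = 904.
Reducing mod 7: 904 ≡ 1 (mod 7).
Since F(a, b, c) ≡ 1 ≠ 0 (mod 7), P does NOT lie on the curve.


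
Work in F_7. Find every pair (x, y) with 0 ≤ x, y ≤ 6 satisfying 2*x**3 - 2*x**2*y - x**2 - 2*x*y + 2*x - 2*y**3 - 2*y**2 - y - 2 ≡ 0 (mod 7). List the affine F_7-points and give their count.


Affine F_7-points: {(0, 1), (0, 2), (0, 3), (2, 0), (3, 0), (3, 3), (4, 3), (5, 1), (5, 6), (6, 0)}; count = 10.

For each of the 49 pairs (x, y) ∈ F_7², evaluate f(x, y) mod 7. Record the zeros.
  x = 0: [0↦5, 1↦0, 2↦0, 3↦0, 4↦2, 5↦1, 6↦6]  zeros at y ∈ {1, 2, 3}
  x = 1: [0↦1, 1↦6, 2↦2, 3↦5, 4↦3, 5↦5, 6↦6]  zeros at y ∈ ∅
  x = 2: [0↦0, 1↦4, 2↦6, 3↦1, 4↦5, 5↦6, 6↦6]  zeros at y ∈ {0}
  x = 3: [0↦0, 1↦6, 2↦3, 3↦0, 4↦6, 5↦2, 6↦4]  zeros at y ∈ {0, 3}
  x = 4: [0↦6, 1↦3, 2↦5, 3↦0, 4↦4, 5↦5, 6↦5]  zeros at y ∈ {3}
  x = 5: [0↦2, 1↦0, 2↦3, 3↦6, 4↦4, 5↦6, 6↦0]  zeros at y ∈ {1, 6}
  x = 6: [0↦0, 1↦2, 2↦2, 3↦2, 4↦4, 5↦3, 6↦1]  zeros at y ∈ {0}
Collecting zeros: affine points = {(0, 1), (0, 2), (0, 3), (2, 0), (3, 0), (3, 3), (4, 3), (5, 1), (5, 6), (6, 0)}.
Total count |C(F_7)_aff| = 10.


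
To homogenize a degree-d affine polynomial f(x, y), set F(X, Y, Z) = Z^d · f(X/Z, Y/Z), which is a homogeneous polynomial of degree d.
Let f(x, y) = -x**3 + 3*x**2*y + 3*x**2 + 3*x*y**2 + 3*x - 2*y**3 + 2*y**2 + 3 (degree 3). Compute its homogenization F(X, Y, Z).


F(X, Y, Z) = -X**3 + 3*X**2*Y + 3*X**2*Z + 3*X*Y**2 + 3*X*Z**2 - 2*Y**3 + 2*Y**2*Z + 3*Z**3

deg(f) = 3.
Substitute x = X/Z, y = Y/Z into f, then multiply by Z^3.
  monomial -1·x^3·y^0 ↦ -1·X^3·Y^0·Z^0.
  monomial 3·x^2·y^1 ↦ 3·X^2·Y^1·Z^0.
  monomial 3·x^2·y^0 ↦ 3·X^2·Y^0·Z^1.
  monomial 3·x^1·y^2 ↦ 3·X^1·Y^2·Z^0.
  monomial 3·x^1·y^0 ↦ 3·X^1·Y^0·Z^2.
  monomial -2·x^0·y^3 ↦ -2·X^0·Y^3·Z^0.
  monomial 2·x^0·y^2 ↦ 2·X^0·Y^2·Z^1.
  monomial 3·x^0·y^0 ↦ 3·X^0·Y^0·Z^3.
Collecting: F(X, Y, Z) = -X**3 + 3*X**2*Y + 3*X**2*Z + 3*X*Y**2 + 3*X*Z**2 - 2*Y**3 + 2*Y**2*Z + 3*Z**3.


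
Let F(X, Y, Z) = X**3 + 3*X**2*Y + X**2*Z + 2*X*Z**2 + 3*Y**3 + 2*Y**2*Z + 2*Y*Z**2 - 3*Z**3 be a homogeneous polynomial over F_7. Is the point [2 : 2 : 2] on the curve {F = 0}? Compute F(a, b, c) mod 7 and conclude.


F(2,2,2) ≡ 4 (mod 7); P is NOT on the curve.

Evaluate F(2, 2, 2) term-by-term (mod 7).
  X**3 ↦ 1·8·1·1 = 8
  3*X**2*Y ↦ 3·4·2·1 = 24
  X**2*Z ↦ 1·4·1·2 = 8
  2*X*Z**2 ↦ 2·2·1·4 = 16
  3*Y**3 ↦ 3·1·8·1 = 24
  2*Y**2*Z ↦ 2·1·4·2 = 16
  2*Y*Z**2 ↦ 2·1·2·4 = 16
  -3*Z**3 ↦ -3·1·1·8 = -24
Sum: F(2, 2, 2) = (8) + (24) + (8) + (16) + (24) + (16) + (16) + (-24) = 88.
Reducing mod 7: 88 ≡ 4 (mod 7).
Since F(a, b, c) ≡ 4 ≠ 0 (mod 7), P does NOT lie on the curve.


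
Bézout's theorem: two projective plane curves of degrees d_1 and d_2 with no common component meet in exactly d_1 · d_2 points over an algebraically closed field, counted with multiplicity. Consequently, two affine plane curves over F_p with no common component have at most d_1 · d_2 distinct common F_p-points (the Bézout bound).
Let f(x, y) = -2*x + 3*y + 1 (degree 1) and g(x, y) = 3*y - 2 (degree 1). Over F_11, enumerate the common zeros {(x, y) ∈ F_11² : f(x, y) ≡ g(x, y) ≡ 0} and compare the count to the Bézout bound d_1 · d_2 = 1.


Common zeros: {(7, 8)}; count = 1; Bézout bound = 1.

deg(f) = 1, deg(g) = 1, so Bézout bound = 1.
Scan x ∈ F_11. For each x, list the y ∈ F_11 with f(x, y) ≡ 0 and those with g(x, y) ≡ 0 (mod 11); the common zeros in that column are the intersection.
  x = 0: f ≡ 0 at y ∈ {7}; g ≡ 0 at y ∈ {8}; common: ∅.
  x = 1: f ≡ 0 at y ∈ {4}; g ≡ 0 at y ∈ {8}; common: ∅.
  x = 2: f ≡ 0 at y ∈ {1}; g ≡ 0 at y ∈ {8}; common: ∅.
  x = 3: f ≡ 0 at y ∈ {9}; g ≡ 0 at y ∈ {8}; common: ∅.
  x = 4: f ≡ 0 at y ∈ {6}; g ≡ 0 at y ∈ {8}; common: ∅.
  x = 5: f ≡ 0 at y ∈ {3}; g ≡ 0 at y ∈ {8}; common: ∅.
  x = 6: f ≡ 0 at y ∈ {0}; g ≡ 0 at y ∈ {8}; common: ∅.
  x = 7: f ≡ 0 at y ∈ {8}; g ≡ 0 at y ∈ {8}; common: {8}.
  x = 8: f ≡ 0 at y ∈ {5}; g ≡ 0 at y ∈ {8}; common: ∅.
  x = 9: f ≡ 0 at y ∈ {2}; g ≡ 0 at y ∈ {8}; common: ∅.
  x = 10: f ≡ 0 at y ∈ {10}; g ≡ 0 at y ∈ {8}; common: ∅.
Collecting: common zeros = {(7, 8)}, so the count is 1.
Comparison with the Bézout bound: 1 ≤ 1 = deg(f)·deg(g), as expected for curves with no common component (the bound is attained).
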